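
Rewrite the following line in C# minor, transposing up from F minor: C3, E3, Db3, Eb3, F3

G#3 B#3 A3 B3 C#4

From F up to C# is an augmented fifth; apply that to each pitch.
C3 becomes G#3
E3 becomes B#3
Db3 becomes A3
Eb3 becomes B3
F3 becomes C#4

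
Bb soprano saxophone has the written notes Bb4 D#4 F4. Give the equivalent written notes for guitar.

Ab5 C#5 Eb5

First find concert pitch: the Bb soprano saxophone sounds a major second below written, so Bb4 D#4 F4 sounds Ab4 C#4 Eb4.
Then write for guitar: it sounds a perfect octave below written, so the part must be a perfect octave above concert.
Ab4 → Ab5
C#4 → C#5
Eb4 → Eb5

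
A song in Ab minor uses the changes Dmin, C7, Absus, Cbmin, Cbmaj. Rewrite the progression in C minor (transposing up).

Ab minor up to C minor is a major third; each chord root moves by that interval while the quality stays the same.
Dmin: root D up a major third → F#, giving F#min.
C7: root C up a major third → E, giving E7.
Absus: root Ab up a major third → C, giving Csus.
Cbmin: root Cb up a major third → Eb, giving Ebmin.
Cbmaj: root Cb up a major third → Eb, giving Ebmaj.

F#min E7 Csus Ebmin Ebmaj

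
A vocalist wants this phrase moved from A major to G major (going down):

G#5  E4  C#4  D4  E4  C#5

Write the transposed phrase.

From A down to G is a major second; apply that to each pitch.
G#5 → F#5
E4 → D4
C#4 → B3
D4 → C4
E4 → D4
C#5 → B4

F#5 D4 B3 C4 D4 B4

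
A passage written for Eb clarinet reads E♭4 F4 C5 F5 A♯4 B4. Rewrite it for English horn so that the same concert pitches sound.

Db5 Eb5 Bb5 Eb6 G#5 A5

First find concert pitch: the Eb clarinet sounds a minor third above written, so E♭4 F4 C5 F5 A♯4 B4 sounds Gb4 Ab4 Eb5 Ab5 C#5 D5.
Then write for English horn: it sounds a perfect fifth below written, so the part must be a perfect fifth above concert.
Gb4 → Db5
Ab4 → Eb5
Eb5 → Bb5
Ab5 → Eb6
C#5 → G#5
D5 → A5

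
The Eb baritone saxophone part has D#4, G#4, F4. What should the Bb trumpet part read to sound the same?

G#2 C#3 Bb2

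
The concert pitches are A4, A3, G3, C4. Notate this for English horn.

Written C4 sounds as F3 on the English horn, so concert pitches are written a perfect fifth up.
A4 to E5
A3 to E4
G3 to D4
C4 to G4

E5 E4 D4 G4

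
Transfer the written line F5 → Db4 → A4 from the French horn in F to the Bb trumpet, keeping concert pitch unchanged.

First find concert pitch: the French horn in F sounds a perfect fifth below written, so F5 Db4 A4 sounds Bb4 Gb3 D4.
Then write for Bb trumpet: it sounds a major second below written, so the part must be a major second above concert.
Bb4 → C5
Gb3 → Ab3
D4 → E4

C5 Ab3 E4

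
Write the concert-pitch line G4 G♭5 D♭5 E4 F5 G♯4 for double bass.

Written C4 sounds as C3 on the double bass, so concert pitches are written a perfect octave up.
G4 becomes G5
Gb5 becomes Gb6
Db5 becomes Db6
E4 becomes E5
F5 becomes F6
G#4 becomes G#5

G5 Gb6 Db6 E5 F6 G#5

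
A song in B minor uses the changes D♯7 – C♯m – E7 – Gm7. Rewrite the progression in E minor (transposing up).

G#7 F#m A7 Cm7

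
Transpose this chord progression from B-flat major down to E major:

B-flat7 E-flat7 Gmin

E7 A7 C#min

B-flat major down to E major is a diminished fifth; each chord root moves by that interval while the quality stays the same.
B-flat7: root B-flat down a diminished fifth → E, giving E7.
E-flat7: root E-flat down a diminished fifth → A, giving A7.
Gmin: root G down a diminished fifth → C#, giving C#min.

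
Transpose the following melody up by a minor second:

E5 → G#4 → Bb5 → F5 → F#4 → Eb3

F5 A4 Cb6 Gb5 G4 Fb3

E5 to F5
G#4 to A4
Bb5 to Cb6
F5 to Gb5
F#4 to G4
Eb3 to Fb3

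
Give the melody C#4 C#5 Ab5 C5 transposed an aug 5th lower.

F3 F4 Dbb5 Fb4

C#4: a fifth down reaches F, and 8 semitones makes it F3.
C#5 down an augmented fifth is F4.
Ab5: a fifth down reaches D, and 8 semitones makes it Dbb5.
C5 down an augmented fifth is Fb4.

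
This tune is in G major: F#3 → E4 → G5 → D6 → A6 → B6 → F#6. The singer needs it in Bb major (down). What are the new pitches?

From G down to Bb is a major sixth; apply that to each pitch.
F#3 becomes A2
E4 becomes G3
G5 becomes Bb4
D6 becomes F5
A6 becomes C6
B6 becomes D6
F#6 becomes A5

A2 G3 Bb4 F5 C6 D6 A5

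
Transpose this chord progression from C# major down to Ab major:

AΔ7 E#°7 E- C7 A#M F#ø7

FbΔ7 C°7 Cb- Abb7 FM Dbø7

C# major down to Ab major is an augmented third; each chord root moves by that interval while the quality stays the same.
AΔ7: root A down an augmented third → Fb, giving FbΔ7.
E#°7: root E# down an augmented third → C, giving C°7.
E-: root E down an augmented third → Cb, giving Cb-.
C7: root C down an augmented third → Abb, giving Abb7.
A#M: root A# down an augmented third → F, giving FM.
F#ø7: root F# down an augmented third → Db, giving Dbø7.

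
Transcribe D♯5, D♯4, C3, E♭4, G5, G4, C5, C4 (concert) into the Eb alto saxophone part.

B#5 B#4 A3 C5 E6 E5 A5 A4

Written C4 sounds as Eb3 on the Eb alto saxophone, so concert pitches are written a major sixth up.
D#5 to B#5
D#4 to B#4
C3 to A3
Eb4 to C5
G5 to E6
G4 to E5
C5 to A5
C4 to A4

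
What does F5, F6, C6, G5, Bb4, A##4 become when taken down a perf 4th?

C5 C6 G5 D5 F4 E##4

F5 gives C5
F6 gives C6
C6 gives G5
G5 gives D5
Bb4 gives F4
A##4 gives E##4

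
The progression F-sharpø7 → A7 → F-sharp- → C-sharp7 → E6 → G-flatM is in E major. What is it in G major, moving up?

E major up to G major is a minor third; each chord root moves by that interval while the quality stays the same.
F-sharpø7: root F-sharp up a minor third → A, giving Aø7.
A7: root A up a minor third → C, giving C7.
F-sharp-: root F-sharp up a minor third → A, giving A-.
C-sharp7: root C-sharp up a minor third → E, giving E7.
E6: root E up a minor third → G, giving G6.
G-flatM: root G-flat up a minor third → Bbb, giving BbbM.

Aø7 C7 A- E7 G6 BbbM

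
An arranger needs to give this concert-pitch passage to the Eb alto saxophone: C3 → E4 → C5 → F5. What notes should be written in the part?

A3 C#5 A5 D6

Written C4 sounds as Eb3 on the Eb alto saxophone, so concert pitches are written a major sixth up.
C3 gives A3
E4 gives C#5
C5 gives A5
F5 gives D6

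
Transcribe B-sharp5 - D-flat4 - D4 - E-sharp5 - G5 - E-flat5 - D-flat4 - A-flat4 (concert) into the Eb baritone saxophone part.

G##7 Bb5 B5 C##7 E7 C7 Bb5 F6

The Eb baritone saxophone sounds a major thirteenth below written, so the written part must be a major thirteenth above concert — transpose each note up.
B#5 becomes G##7
Db4 becomes Bb5
D4 becomes B5
E#5 becomes C##7
G5 becomes E7
Eb5 becomes C7
Db4 becomes Bb5
Ab4 becomes F6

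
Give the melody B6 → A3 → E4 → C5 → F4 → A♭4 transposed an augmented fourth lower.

F6 Eb3 Bb3 Gb4 Cb4 Ebb4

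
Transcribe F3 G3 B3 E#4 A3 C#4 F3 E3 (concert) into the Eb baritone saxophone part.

Written C4 sounds as Eb2 on the Eb baritone saxophone, so concert pitches are written a major thirteenth up.
F3 gives D5
G3 gives E5
B3 gives G#5
E#4 gives C##6
A3 gives F#5
C#4 gives A#5
F3 gives D5
E3 gives C#5

D5 E5 G#5 C##6 F#5 A#5 D5 C#5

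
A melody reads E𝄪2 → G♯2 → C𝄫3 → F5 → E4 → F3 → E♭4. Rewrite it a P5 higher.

E##2 gives B##2
G#2 gives D#3
Cbb3 gives Gbb3
F5 gives C6
E4 gives B4
F3 gives C4
Eb4 gives Bb4

B##2 D#3 Gbb3 C6 B4 C4 Bb4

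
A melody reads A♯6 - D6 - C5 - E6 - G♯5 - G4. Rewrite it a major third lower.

F#6 Bb5 Ab4 C6 E5 Eb4

A#6: a third down reaches F, and 4 semitones makes it F#6.
D6: a third down reaches B, and 4 semitones makes it Bb5.
C5: a third down reaches A, and 4 semitones makes it Ab4.
E6: a third down reaches C, and 4 semitones makes it C6.
A major third down from G#5 gives E5.
G4: a third down reaches E, and 4 semitones makes it Eb4.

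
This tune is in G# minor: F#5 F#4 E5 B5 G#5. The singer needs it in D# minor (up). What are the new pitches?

C#6 C#5 B5 F#6 D#6

From G# up to D# is a perfect fifth; apply that to each pitch.
F#5 -> C#6
F#4 -> C#5
E5 -> B5
B5 -> F#6
G#5 -> D#6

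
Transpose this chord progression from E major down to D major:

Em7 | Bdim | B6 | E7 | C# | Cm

Dm7 Adim A6 D7 B Bbm

E major down to D major is a major second; each chord root moves by that interval while the quality stays the same.
Em7: root E down a major second → D, giving Dm7.
Bdim: root B down a major second → A, giving Adim.
B6: root B down a major second → A, giving A6.
E7: root E down a major second → D, giving D7.
C#: root C# down a major second → B, giving B.
Cm: root C down a major second → Bb, giving Bbm.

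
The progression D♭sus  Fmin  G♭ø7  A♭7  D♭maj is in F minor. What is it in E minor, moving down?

Csus Emin Fø7 G7 Cmaj

F minor down to E minor is a minor second; each chord root moves by that interval while the quality stays the same.
D♭sus: root D♭ down a minor second → C, giving Csus.
Fmin: root F down a minor second → E, giving Emin.
G♭ø7: root G♭ down a minor second → F, giving Fø7.
A♭7: root A♭ down a minor second → G, giving G7.
D♭maj: root D♭ down a minor second → C, giving Cmaj.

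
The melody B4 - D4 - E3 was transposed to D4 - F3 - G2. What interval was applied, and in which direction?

down a major sixth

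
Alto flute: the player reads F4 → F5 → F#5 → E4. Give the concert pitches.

C4 C5 C#5 B3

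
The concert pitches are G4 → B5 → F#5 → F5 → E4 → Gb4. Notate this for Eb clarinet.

E4 G#5 D#5 D5 C#4 Eb4

Written C4 sounds as Eb4 on the Eb clarinet, so concert pitches are written a minor third down.
G4 -> E4
B5 -> G#5
F#5 -> D#5
F5 -> D5
E4 -> C#4
Gb4 -> Eb4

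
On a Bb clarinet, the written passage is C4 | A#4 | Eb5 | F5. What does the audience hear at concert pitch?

Bb3 G#4 Db5 Eb5

The Bb clarinet sounds a major second below written, so transpose each written note down a major second.
C4 becomes Bb3
A#4 becomes G#4
Eb5 becomes Db5
F5 becomes Eb5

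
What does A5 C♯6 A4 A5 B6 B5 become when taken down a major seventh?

Bb4 D5 Bb3 Bb4 C6 C5

A5 → Bb4
C#6 → D5
A4 → Bb3
A5 → Bb4
B6 → C6
B5 → C5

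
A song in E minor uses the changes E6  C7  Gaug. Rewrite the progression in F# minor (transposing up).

F#6 D7 Aaug

E minor up to F# minor is a major second; each chord root moves by that interval while the quality stays the same.
E6: root E up a major second → F#, giving F#6.
C7: root C up a major second → D, giving D7.
Gaug: root G up a major second → A, giving Aaug.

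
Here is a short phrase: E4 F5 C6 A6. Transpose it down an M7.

F3 Gb4 Db5 Bb5

E4: a seventh down reaches F, and 11 semitones makes it F3.
F5 down a major seventh is Gb4.
C6 down a major seventh is Db5.
A6 down a major seventh is Bb5.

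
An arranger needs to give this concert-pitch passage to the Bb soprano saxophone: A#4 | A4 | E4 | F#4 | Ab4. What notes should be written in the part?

B#4 B4 F#4 G#4 Bb4

The Bb soprano saxophone sounds a major second below written, so the written part must be a major second above concert — transpose each note up.
A#4 → B#4
A4 → B4
E4 → F#4
F#4 → G#4
Ab4 → Bb4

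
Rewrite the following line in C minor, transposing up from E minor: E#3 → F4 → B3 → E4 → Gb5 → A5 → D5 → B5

C#4 Db5 G4 C5 Ebb6 F6 Bb5 G6

E minor to C minor up is a minor sixth, so every note moves up by that interval.
E#3 to C#4
F4 to Db5
B3 to G4
E4 to C5
Gb5 to Ebb6
A5 to F6
D5 to Bb5
B5 to G6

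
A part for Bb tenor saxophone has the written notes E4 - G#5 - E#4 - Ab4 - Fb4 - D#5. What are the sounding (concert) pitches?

D3 F#4 D#3 Gb3 Ebb3 C#4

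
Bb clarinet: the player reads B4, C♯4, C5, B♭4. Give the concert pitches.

A4 B3 Bb4 Ab4

Written C4 on the Bb clarinet sounds as Bb3, a major second lower; apply that shift to every note.
B4 to A4
C#4 to B3
C5 to Bb4
Bb4 to Ab4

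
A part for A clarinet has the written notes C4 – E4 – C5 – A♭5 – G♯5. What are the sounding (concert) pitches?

A3 C#4 A4 F5 E#5

The A clarinet sounds a minor third below written, so transpose each written note down a minor third.
C4 becomes A3
E4 becomes C#4
C5 becomes A4
Ab5 becomes F5
G#5 becomes E#5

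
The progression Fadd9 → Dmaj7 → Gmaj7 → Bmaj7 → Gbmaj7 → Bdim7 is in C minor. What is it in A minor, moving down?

Dadd9 Bmaj7 Emaj7 G#maj7 Ebmaj7 G#dim7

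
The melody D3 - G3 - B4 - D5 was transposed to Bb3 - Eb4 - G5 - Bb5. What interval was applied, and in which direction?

Take the first pair: D3 → Bb3. D to B spans 6 letter names, so the interval is some kind of sixth.
D3 to Bb3 is 8 semitones, which makes it a minor sixth; the second version is higher, so the direction is up.
Checking another pair — D5 → Bb5 — gives the same interval.

up a minor sixth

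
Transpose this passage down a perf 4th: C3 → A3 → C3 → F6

G2 E3 G2 C6

C3 gives G2
A3 gives E3
C3 gives G2
F6 gives C6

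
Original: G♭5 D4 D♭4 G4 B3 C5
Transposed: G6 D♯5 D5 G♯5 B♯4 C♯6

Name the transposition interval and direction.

up an augmented octave

Take the first pair: Gb5 → G6. G to G spans 8 letter names, so the interval is some kind of octave.
Gb5 to G6 is 13 semitones, which makes it an augmented octave; the second version is higher, so the direction is up.
Checking another pair — C5 → C#6 — gives the same interval.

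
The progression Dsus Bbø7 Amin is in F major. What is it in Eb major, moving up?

F major up to Eb major is a minor seventh; each chord root moves by that interval while the quality stays the same.
Dsus: root D up a minor seventh → C, giving Csus.
Bbø7: root Bb up a minor seventh → Ab, giving Abø7.
Amin: root A up a minor seventh → G, giving Gmin.

Csus Abø7 Gmin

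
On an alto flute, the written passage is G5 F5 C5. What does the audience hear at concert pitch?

The alto flute sounds a perfect fourth below written, so transpose each written note down a perfect fourth.
G5 → D5
F5 → C5
C5 → G4

D5 C5 G4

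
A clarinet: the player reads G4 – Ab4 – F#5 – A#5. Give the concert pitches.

Written C4 on the A clarinet sounds as A3, a minor third lower; apply that shift to every note.
G4 -> E4
Ab4 -> F4
F#5 -> D#5
A#5 -> F##5

E4 F4 D#5 F##5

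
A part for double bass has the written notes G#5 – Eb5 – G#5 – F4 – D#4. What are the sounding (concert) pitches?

G#4 Eb4 G#4 F3 D#3

The double bass sounds a perfect octave below written, so transpose each written note down a perfect octave.
G#5 → G#4
Eb5 → Eb4
G#5 → G#4
F4 → F3
D#4 → D#3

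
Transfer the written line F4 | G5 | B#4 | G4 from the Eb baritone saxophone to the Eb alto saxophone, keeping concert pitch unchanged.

F3 G4 B#3 G3

First find concert pitch: the Eb baritone saxophone sounds a major thirteenth below written, so F4 G5 B#4 G4 sounds Ab2 Bb3 D#3 Bb2.
Then write for Eb alto saxophone: it sounds a major sixth below written, so the part must be a major sixth above concert.
Ab2 → F3
Bb3 → G4
D#3 → B#3
Bb2 → G3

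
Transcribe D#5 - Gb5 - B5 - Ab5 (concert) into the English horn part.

A#5 Db6 F#6 Eb6

The English horn sounds a perfect fifth below written, so the written part must be a perfect fifth above concert — transpose each note up.
D#5 becomes A#5
Gb5 becomes Db6
B5 becomes F#6
Ab5 becomes Eb6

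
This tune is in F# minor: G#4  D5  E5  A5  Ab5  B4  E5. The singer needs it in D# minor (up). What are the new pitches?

E#5 B5 C#6 F#6 F6 G#5 C#6

F# minor to D# minor up is a major sixth, so every note moves up by that interval.
G#4 → E#5
D5 → B5
E5 → C#6
A5 → F#6
Ab5 → F6
B4 → G#5
E5 → C#6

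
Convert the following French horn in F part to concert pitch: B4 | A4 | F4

E4 D4 Bb3

The French horn in F sounds a perfect fifth below written, so transpose each written note down a perfect fifth.
B4 -> E4
A4 -> D4
F4 -> Bb3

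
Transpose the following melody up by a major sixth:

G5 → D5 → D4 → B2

E6 B5 B4 G#3

G5 gives E6
D5 gives B5
D4 gives B4
B2 gives G#3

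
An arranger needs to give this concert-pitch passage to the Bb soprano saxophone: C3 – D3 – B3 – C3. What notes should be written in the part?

Written C4 sounds as Bb3 on the Bb soprano saxophone, so concert pitches are written a major second up.
C3 → D3
D3 → E3
B3 → C#4
C3 → D3

D3 E3 C#4 D3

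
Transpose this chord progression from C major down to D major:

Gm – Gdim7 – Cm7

C major down to D major is a minor seventh; each chord root moves by that interval while the quality stays the same.
Gm: root G down a minor seventh → A, giving Am.
Gdim7: root G down a minor seventh → A, giving Adim7.
Cm7: root C down a minor seventh → D, giving Dm7.

Am Adim7 Dm7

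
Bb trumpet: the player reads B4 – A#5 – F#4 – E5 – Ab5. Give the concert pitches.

The Bb trumpet sounds a major second below written, so transpose each written note down a major second.
B4 gives A4
A#5 gives G#5
F#4 gives E4
E5 gives D5
Ab5 gives Gb5

A4 G#5 E4 D5 Gb5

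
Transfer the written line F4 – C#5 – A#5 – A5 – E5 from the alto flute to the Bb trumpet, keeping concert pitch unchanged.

First find concert pitch: the alto flute sounds a perfect fourth below written, so F4 C#5 A#5 A5 E5 sounds C4 G#4 E#5 E5 B4.
Then write for Bb trumpet: it sounds a major second below written, so the part must be a major second above concert.
C4 → D4
G#4 → A#4
E#5 → F##5
E5 → F#5
B4 → C#5

D4 A#4 F##5 F#5 C#5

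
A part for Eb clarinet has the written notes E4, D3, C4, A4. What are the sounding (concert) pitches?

The Eb clarinet sounds a minor third above written, so transpose each written note up a minor third.
E4 → G4
D3 → F3
C4 → Eb4
A4 → C5

G4 F3 Eb4 C5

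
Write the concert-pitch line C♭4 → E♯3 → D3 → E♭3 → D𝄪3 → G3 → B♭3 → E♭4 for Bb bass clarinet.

Db5 F##4 E4 F4 E##4 A4 C5 F5

The Bb bass clarinet sounds a major ninth below written, so the written part must be a major ninth above concert — transpose each note up.
Cb4 -> Db5
E#3 -> F##4
D3 -> E4
Eb3 -> F4
D##3 -> E##4
G3 -> A4
Bb3 -> C5
Eb4 -> F5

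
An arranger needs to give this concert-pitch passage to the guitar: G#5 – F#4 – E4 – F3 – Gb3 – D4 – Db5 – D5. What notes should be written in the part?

G#6 F#5 E5 F4 Gb4 D5 Db6 D6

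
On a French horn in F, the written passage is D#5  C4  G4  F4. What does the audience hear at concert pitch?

Written C4 on the French horn in F sounds as F3, a perfect fifth lower; apply that shift to every note.
D#5 to G#4
C4 to F3
G4 to C4
F4 to Bb3

G#4 F3 C4 Bb3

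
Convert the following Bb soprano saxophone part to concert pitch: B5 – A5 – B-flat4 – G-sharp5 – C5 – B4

A5 G5 Ab4 F#5 Bb4 A4

Written C4 on the Bb soprano saxophone sounds as Bb3, a major second lower; apply that shift to every note.
B5 becomes A5
A5 becomes G5
Bb4 becomes Ab4
G#5 becomes F#5
C5 becomes Bb4
B4 becomes A4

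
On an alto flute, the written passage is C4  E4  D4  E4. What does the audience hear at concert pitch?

G3 B3 A3 B3

Written C4 on the alto flute sounds as G3, a perfect fourth lower; apply that shift to every note.
C4 gives G3
E4 gives B3
D4 gives A3
E4 gives B3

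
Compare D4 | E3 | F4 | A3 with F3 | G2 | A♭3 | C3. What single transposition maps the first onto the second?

down a major sixth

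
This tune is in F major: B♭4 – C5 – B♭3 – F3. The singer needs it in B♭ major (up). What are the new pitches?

Eb5 F5 Eb4 Bb3

F major to B♭ major up is a perfect fourth, so every note moves up by that interval.
Bb4 to Eb5
C5 to F5
Bb3 to Eb4
F3 to Bb3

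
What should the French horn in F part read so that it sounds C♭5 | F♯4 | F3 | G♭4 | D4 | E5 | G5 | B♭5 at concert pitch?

Written C4 sounds as F3 on the French horn in F, so concert pitches are written a perfect fifth up.
Cb5 becomes Gb5
F#4 becomes C#5
F3 becomes C4
Gb4 becomes Db5
D4 becomes A4
E5 becomes B5
G5 becomes D6
Bb5 becomes F6

Gb5 C#5 C4 Db5 A4 B5 D6 F6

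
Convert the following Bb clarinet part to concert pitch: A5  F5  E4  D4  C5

Written C4 on the Bb clarinet sounds as Bb3, a major second lower; apply that shift to every note.
A5 gives G5
F5 gives Eb5
E4 gives D4
D4 gives C4
C5 gives Bb4

G5 Eb5 D4 C4 Bb4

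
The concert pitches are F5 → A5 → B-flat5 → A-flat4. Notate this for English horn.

C6 E6 F6 Eb5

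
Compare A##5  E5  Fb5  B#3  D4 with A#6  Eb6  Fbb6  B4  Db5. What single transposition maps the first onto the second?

up a diminished octave

From A##5 to A#6 is 8 letter names — an octave of some quality.
A##5 to A#6 is 11 semitones, which makes it a diminished octave; the second version is higher, so the direction is up.
Checking another pair — D4 → Db5 — gives the same interval.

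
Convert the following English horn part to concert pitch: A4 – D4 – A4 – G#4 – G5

D4 G3 D4 C#4 C5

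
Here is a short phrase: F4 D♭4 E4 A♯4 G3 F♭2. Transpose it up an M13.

F4 up a major thirteenth is D6.
Db4 up a major thirteenth is Bb5.
A major thirteenth up from E4 gives C#6.
A#4 up a major thirteenth is F##6.
G3: a thirteenth up reaches E, and 21 semitones makes it E5.
Fb2 up a major thirteenth is Db4.

D6 Bb5 C#6 F##6 E5 Db4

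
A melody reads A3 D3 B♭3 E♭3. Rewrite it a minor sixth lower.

C#3 F#2 D3 G2

A3: a sixth down reaches C, and 8 semitones makes it C#3.
D3: a sixth down reaches F, and 8 semitones makes it F#2.
Bb3: a sixth down reaches D, and 8 semitones makes it D3.
Eb3: a sixth down reaches G, and 8 semitones makes it G2.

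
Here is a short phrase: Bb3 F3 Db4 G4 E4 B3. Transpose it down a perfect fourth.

Bb3 becomes F3
F3 becomes C3
Db4 becomes Ab3
G4 becomes D4
E4 becomes B3
B3 becomes F#3

F3 C3 Ab3 D4 B3 F#3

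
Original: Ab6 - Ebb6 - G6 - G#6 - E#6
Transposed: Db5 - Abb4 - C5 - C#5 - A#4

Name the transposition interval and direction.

down a perfect twelfth

Take the first pair: Ab6 → Db5. A to D spans 12 letter names, so the interval is some kind of twelfth.
Db5 to Ab6 is 19 semitones, which makes it a perfect twelfth; the second version is lower, so the direction is down.
Checking another pair — E#6 → A#4 — gives the same interval.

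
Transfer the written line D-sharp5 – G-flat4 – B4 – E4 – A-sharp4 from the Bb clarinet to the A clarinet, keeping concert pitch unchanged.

E5 Abb4 C5 F4 B4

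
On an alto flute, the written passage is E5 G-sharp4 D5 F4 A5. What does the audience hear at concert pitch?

B4 D#4 A4 C4 E5

Written C4 on the alto flute sounds as G3, a perfect fourth lower; apply that shift to every note.
E5 → B4
G#4 → D#4
D5 → A4
F4 → C4
A5 → E5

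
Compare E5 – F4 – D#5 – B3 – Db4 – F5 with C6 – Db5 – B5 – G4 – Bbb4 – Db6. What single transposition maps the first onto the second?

up a minor sixth

Take the first pair: E5 → C6. E to C spans 6 letter names, so the interval is some kind of sixth.
E5 to C6 is 8 semitones, which makes it a minor sixth; the second version is higher, so the direction is up.
Checking another pair — F5 → Db6 — gives the same interval.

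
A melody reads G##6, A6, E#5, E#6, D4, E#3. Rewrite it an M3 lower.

E#6 F6 C#5 C#6 Bb3 C#3

G##6 down a major third is E#6.
A6 down a major third is F6.
A major third down from E#5 gives C#5.
E#6 down a major third is C#6.
D4: a third down reaches B, and 4 semitones makes it Bb3.
E#3 down a major third is C#3.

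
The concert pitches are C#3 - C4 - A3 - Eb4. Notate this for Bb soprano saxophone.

The Bb soprano saxophone sounds a major second below written, so the written part must be a major second above concert — transpose each note up.
C#3 to D#3
C4 to D4
A3 to B3
Eb4 to F4

D#3 D4 B3 F4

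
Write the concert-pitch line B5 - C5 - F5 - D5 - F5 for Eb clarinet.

G#5 A4 D5 B4 D5

The Eb clarinet sounds a minor third above written, so the written part must be a minor third below concert — transpose each note down.
B5 → G#5
C5 → A4
F5 → D5
D5 → B4
F5 → D5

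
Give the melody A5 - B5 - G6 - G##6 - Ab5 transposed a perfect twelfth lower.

D4 E4 C5 C##5 Db4

A5: a twelfth down reaches D, and 19 semitones makes it D4.
A perfect twelfth down from B5 gives E4.
G6: a twelfth down reaches C, and 19 semitones makes it C5.
G##6 down a perfect twelfth is C##5.
Ab5: a twelfth down reaches D, and 19 semitones makes it Db4.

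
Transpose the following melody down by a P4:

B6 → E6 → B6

F#6 B5 F#6

B6 gives F#6
E6 gives B5
B6 gives F#6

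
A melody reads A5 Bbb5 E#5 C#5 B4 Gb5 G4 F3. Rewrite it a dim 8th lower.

A5 down a diminished octave is A#4.
Bbb5: an octave down reaches B, and 11 semitones makes it Bb4.
E#5 down a diminished octave is E##4.
A diminished octave down from C#5 gives C##4.
B4: an octave down reaches B, and 11 semitones makes it B#3.
A diminished octave down from Gb5 gives G4.
G4 down a diminished octave is G#3.
F3 down a diminished octave is F#2.

A#4 Bb4 E##4 C##4 B#3 G4 G#3 F#2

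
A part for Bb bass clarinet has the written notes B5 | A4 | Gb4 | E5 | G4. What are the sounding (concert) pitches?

The Bb bass clarinet sounds a major ninth below written, so transpose each written note down a major ninth.
B5 to A4
A4 to G3
Gb4 to Fb3
E5 to D4
G4 to F3

A4 G3 Fb3 D4 F3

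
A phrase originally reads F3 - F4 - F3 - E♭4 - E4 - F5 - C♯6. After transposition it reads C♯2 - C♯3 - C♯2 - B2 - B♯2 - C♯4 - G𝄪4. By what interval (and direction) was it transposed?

down a diminished eleventh

Take the first pair: F3 → C#2. F to C spans 11 letter names, so the interval is some kind of eleventh.
C#2 to F3 is 16 semitones, which makes it a diminished eleventh; the second version is lower, so the direction is down.
Checking another pair — C#6 → G##4 — gives the same interval.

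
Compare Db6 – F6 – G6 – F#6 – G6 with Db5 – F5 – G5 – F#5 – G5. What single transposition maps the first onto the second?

From Db6 to Db5 is 8 letter names — an octave of some quality.
Db5 to Db6 is 12 semitones, which makes it a perfect octave; the second version is lower, so the direction is down.
Checking another pair — G6 → G5 — gives the same interval.

down a perfect octave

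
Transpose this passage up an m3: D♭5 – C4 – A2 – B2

A minor third up from Db5 gives Fb5.
A minor third up from C4 gives Eb4.
A minor third up from A2 gives C3.
B2 up a minor third is D3.

Fb5 Eb4 C3 D3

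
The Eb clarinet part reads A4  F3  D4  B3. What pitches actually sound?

C5 Ab3 F4 D4

The Eb clarinet sounds a minor third above written, so transpose each written note up a minor third.
A4 to C5
F3 to Ab3
D4 to F4
B3 to D4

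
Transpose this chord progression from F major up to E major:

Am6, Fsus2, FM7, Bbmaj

F major up to E major is a major seventh; each chord root moves by that interval while the quality stays the same.
Am6: root A up a major seventh → G#, giving G#m6.
Fsus2: root F up a major seventh → E, giving Esus2.
FM7: root F up a major seventh → E, giving EM7.
Bbmaj: root Bb up a major seventh → A, giving Amaj.

G#m6 Esus2 EM7 Amaj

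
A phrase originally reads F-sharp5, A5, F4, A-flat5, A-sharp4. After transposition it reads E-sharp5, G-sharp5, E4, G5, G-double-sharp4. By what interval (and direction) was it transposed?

From F#5 to E#5 is 2 letter names — a second of some quality.
E#5 to F#5 is 1 semitone, which makes it a minor second; the second version is lower, so the direction is down.
Checking another pair — A#4 → G##4 — gives the same interval.

down a minor second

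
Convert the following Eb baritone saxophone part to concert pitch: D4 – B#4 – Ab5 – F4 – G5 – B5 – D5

F2 D#3 Cb4 Ab2 Bb3 D4 F3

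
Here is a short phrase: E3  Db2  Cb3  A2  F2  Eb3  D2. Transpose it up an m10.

G4 Fb3 Ebb4 C4 Ab3 Gb4 F3

E3 gives G4
Db2 gives Fb3
Cb3 gives Ebb4
A2 gives C4
F2 gives Ab3
Eb3 gives Gb4
D2 gives F3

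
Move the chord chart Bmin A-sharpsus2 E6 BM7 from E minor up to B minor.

E minor up to B minor is a perfect fifth; each chord root moves by that interval while the quality stays the same.
Bmin: root B up a perfect fifth → F#, giving F#min.
A-sharpsus2: root A-sharp up a perfect fifth → E#, giving E#sus2.
E6: root E up a perfect fifth → B, giving B6.
BM7: root B up a perfect fifth → F#, giving F#M7.

F#min E#sus2 B6 F#M7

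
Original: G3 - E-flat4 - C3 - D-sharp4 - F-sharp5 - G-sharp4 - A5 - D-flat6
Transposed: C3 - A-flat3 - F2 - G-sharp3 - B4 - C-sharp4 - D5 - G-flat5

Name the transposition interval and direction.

Take the first pair: G3 → C3. G to C spans 5 letter names, so the interval is some kind of fifth.
C3 to G3 is 7 semitones, which makes it a perfect fifth; the second version is lower, so the direction is down.
Checking another pair — Db6 → Gb5 — gives the same interval.

down a perfect fifth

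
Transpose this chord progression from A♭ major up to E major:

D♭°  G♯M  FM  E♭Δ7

A° D##M C#M BΔ7

A♭ major up to E major is an augmented fifth; each chord root moves by that interval while the quality stays the same.
D♭°: root D♭ up an augmented fifth → A, giving A°.
G♯M: root G♯ up an augmented fifth → D##, giving D##M.
FM: root F up an augmented fifth → C#, giving C#M.
E♭Δ7: root E♭ up an augmented fifth → B, giving BΔ7.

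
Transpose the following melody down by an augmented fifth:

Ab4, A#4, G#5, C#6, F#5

Ab4 gives Dbb4
A#4 gives D4
G#5 gives C5
C#6 gives F5
F#5 gives Bb4

Dbb4 D4 C5 F5 Bb4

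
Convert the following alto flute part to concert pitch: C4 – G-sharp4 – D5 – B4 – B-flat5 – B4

G3 D#4 A4 F#4 F5 F#4

Written C4 on the alto flute sounds as G3, a perfect fourth lower; apply that shift to every note.
C4 → G3
G#4 → D#4
D5 → A4
B4 → F#4
Bb5 → F5
B4 → F#4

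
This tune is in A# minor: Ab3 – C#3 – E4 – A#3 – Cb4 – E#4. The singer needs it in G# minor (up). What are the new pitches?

A# minor to G# minor up is a minor seventh, so every note moves up by that interval.
Ab3 to Gb4
C#3 to B3
E4 to D5
A#3 to G#4
Cb4 to Bbb4
E#4 to D#5

Gb4 B3 D5 G#4 Bbb4 D#5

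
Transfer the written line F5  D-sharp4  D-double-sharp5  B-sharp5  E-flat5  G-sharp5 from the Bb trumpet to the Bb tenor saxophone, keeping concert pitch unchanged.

First find concert pitch: the Bb trumpet sounds a major second below written, so F5 D-sharp4 D-double-sharp5 B-sharp5 E-flat5 G-sharp5 sounds Eb5 C#4 C##5 A#5 Db5 F#5.
Then write for Bb tenor saxophone: it sounds a major ninth below written, so the part must be a major ninth above concert.
Eb5 → F6
C#4 → D#5
C##5 → D##6
A#5 → B#6
Db5 → Eb6
F#5 → G#6

F6 D#5 D##6 B#6 Eb6 G#6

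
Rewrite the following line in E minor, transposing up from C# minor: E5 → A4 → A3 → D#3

C# minor to E minor up is a minor third, so every note moves up by that interval.
E5 -> G5
A4 -> C5
A3 -> C4
D#3 -> F#3

G5 C5 C4 F#3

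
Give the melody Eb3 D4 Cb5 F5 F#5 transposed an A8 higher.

E4 D#5 C6 F#6 F##6

An augmented octave up from Eb3 gives E4.
D4 up an augmented octave is D#5.
Cb5: an octave up reaches C, and 13 semitones makes it C6.
F5: an octave up reaches F, and 13 semitones makes it F#6.
An augmented octave up from F#5 gives F##6.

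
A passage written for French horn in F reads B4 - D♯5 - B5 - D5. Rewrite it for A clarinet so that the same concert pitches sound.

First find concert pitch: the French horn in F sounds a perfect fifth below written, so B4 D♯5 B5 D5 sounds E4 G#4 E5 G4.
Then write for A clarinet: it sounds a minor third below written, so the part must be a minor third above concert.
E4 → G4
G#4 → B4
E5 → G5
G4 → Bb4

G4 B4 G5 Bb4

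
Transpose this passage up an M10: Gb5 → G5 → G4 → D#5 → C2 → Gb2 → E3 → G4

Gb5 becomes Bb6
G5 becomes B6
G4 becomes B5
D#5 becomes F##6
C2 becomes E3
Gb2 becomes Bb3
E3 becomes G#4
G4 becomes B5

Bb6 B6 B5 F##6 E3 Bb3 G#4 B5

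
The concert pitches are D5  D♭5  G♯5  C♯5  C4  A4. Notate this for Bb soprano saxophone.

E5 Eb5 A#5 D#5 D4 B4

The Bb soprano saxophone sounds a major second below written, so the written part must be a major second above concert — transpose each note up.
D5 gives E5
Db5 gives Eb5
G#5 gives A#5
C#5 gives D#5
C4 gives D4
A4 gives B4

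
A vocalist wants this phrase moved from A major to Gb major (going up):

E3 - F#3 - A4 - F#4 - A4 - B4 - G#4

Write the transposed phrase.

Db4 Eb4 Gb5 Eb5 Gb5 Ab5 F5

A major to Gb major up is a diminished seventh, so every note moves up by that interval.
E3 gives Db4
F#3 gives Eb4
A4 gives Gb5
F#4 gives Eb5
A4 gives Gb5
B4 gives Ab5
G#4 gives F5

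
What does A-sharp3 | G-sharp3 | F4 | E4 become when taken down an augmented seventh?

A#3 becomes Bb2
G#3 becomes Ab2
F4 becomes Gbb3
E4 becomes Fb3

Bb2 Ab2 Gbb3 Fb3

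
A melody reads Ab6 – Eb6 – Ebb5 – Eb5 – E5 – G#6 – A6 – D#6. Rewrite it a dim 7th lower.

B5 F#5 F4 F#4 F##4 A##5 B#5 E##5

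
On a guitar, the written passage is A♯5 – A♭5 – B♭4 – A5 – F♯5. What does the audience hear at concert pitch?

Written C4 on the guitar sounds as C3, a perfect octave lower; apply that shift to every note.
A#5 gives A#4
Ab5 gives Ab4
Bb4 gives Bb3
A5 gives A4
F#5 gives F#4

A#4 Ab4 Bb3 A4 F#4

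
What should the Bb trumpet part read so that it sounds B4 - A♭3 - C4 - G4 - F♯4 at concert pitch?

The Bb trumpet sounds a major second below written, so the written part must be a major second above concert — transpose each note up.
B4 → C#5
Ab3 → Bb3
C4 → D4
G4 → A4
F#4 → G#4

C#5 Bb3 D4 A4 G#4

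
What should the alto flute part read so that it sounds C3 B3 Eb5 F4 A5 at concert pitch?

F3 E4 Ab5 Bb4 D6

The alto flute sounds a perfect fourth below written, so the written part must be a perfect fourth above concert — transpose each note up.
C3 to F3
B3 to E4
Eb5 to Ab5
F4 to Bb4
A5 to D6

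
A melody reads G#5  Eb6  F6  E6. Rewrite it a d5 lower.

C##5 A5 B5 A#5

G#5 → C##5
Eb6 → A5
F6 → B5
E6 → A#5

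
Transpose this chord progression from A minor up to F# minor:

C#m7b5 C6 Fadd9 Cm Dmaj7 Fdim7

A minor up to F# minor is a major sixth; each chord root moves by that interval while the quality stays the same.
C#m7b5: root C# up a major sixth → A#, giving A#m7b5.
C6: root C up a major sixth → A, giving A6.
Fadd9: root F up a major sixth → D, giving Dadd9.
Cm: root C up a major sixth → A, giving Am.
Dmaj7: root D up a major sixth → B, giving Bmaj7.
Fdim7: root F up a major sixth → D, giving Ddim7.

A#m7b5 A6 Dadd9 Am Bmaj7 Ddim7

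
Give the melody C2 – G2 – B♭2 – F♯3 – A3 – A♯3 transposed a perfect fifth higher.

G2 D3 F3 C#4 E4 E#4

C2 → G2
G2 → D3
Bb2 → F3
F#3 → C#4
A3 → E4
A#3 → E#4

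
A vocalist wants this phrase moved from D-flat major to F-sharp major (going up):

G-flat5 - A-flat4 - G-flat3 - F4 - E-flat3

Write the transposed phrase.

B5 C#5 B3 A#4 G#3

From D-flat up to F-sharp is an augmented third; apply that to each pitch.
Gb5 gives B5
Ab4 gives C#5
Gb3 gives B3
F4 gives A#4
Eb3 gives G#3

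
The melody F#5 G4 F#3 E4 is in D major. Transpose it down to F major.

A4 Bb3 A2 G3

D major to F major down is a major sixth, so every note moves down by that interval.
F#5 → A4
G4 → Bb3
F#3 → A2
E4 → G3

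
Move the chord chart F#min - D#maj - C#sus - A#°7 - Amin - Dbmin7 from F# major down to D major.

Dmin Bmaj Asus F#°7 Fmin Bbbmin7

F# major down to D major is a major third; each chord root moves by that interval while the quality stays the same.
F#min: root F# down a major third → D, giving Dmin.
D#maj: root D# down a major third → B, giving Bmaj.
C#sus: root C# down a major third → A, giving Asus.
A#°7: root A# down a major third → F#, giving F#°7.
Amin: root A down a major third → F, giving Fmin.
Dbmin7: root Db down a major third → Bbb, giving Bbbmin7.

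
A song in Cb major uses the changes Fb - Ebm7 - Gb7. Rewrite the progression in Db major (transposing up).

Cb major up to Db major is a major second; each chord root moves by that interval while the quality stays the same.
Fb: root Fb up a major second → Gb, giving Gb.
Ebm7: root Eb up a major second → F, giving Fm7.
Gb7: root Gb up a major second → Ab, giving Ab7.

Gb Fm7 Ab7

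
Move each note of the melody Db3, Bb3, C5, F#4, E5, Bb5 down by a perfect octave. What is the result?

Db2 Bb2 C4 F#3 E4 Bb4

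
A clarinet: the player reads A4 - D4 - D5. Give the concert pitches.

The A clarinet sounds a minor third below written, so transpose each written note down a minor third.
A4 becomes F#4
D4 becomes B3
D5 becomes B4

F#4 B3 B4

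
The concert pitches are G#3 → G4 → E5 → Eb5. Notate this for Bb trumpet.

The Bb trumpet sounds a major second below written, so the written part must be a major second above concert — transpose each note up.
G#3 gives A#3
G4 gives A4
E5 gives F#5
Eb5 gives F5

A#3 A4 F#5 F5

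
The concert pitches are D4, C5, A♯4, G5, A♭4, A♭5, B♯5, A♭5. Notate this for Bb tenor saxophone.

E5 D6 B#5 A6 Bb5 Bb6 C##7 Bb6

Written C4 sounds as Bb2 on the Bb tenor saxophone, so concert pitches are written a major ninth up.
D4 to E5
C5 to D6
A#4 to B#5
G5 to A6
Ab4 to Bb5
Ab5 to Bb6
B#5 to C##7
Ab5 to Bb6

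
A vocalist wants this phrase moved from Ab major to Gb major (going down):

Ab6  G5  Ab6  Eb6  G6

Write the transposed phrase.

Ab major to Gb major down is a major second, so every note moves down by that interval.
Ab6 to Gb6
G5 to F5
Ab6 to Gb6
Eb6 to Db6
G6 to F6

Gb6 F5 Gb6 Db6 F6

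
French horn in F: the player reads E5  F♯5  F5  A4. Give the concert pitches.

A4 B4 Bb4 D4

The French horn in F sounds a perfect fifth below written, so transpose each written note down a perfect fifth.
E5 → A4
F#5 → B4
F5 → Bb4
A4 → D4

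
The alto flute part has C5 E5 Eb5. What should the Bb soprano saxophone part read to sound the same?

First find concert pitch: the alto flute sounds a perfect fourth below written, so C5 E5 Eb5 sounds G4 B4 Bb4.
Then write for Bb soprano saxophone: it sounds a major second below written, so the part must be a major second above concert.
G4 → A4
B4 → C#5
Bb4 → C5

A4 C#5 C5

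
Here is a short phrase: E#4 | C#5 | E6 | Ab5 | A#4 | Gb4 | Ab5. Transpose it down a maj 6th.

G#3 E4 G5 Cb5 C#4 Bbb3 Cb5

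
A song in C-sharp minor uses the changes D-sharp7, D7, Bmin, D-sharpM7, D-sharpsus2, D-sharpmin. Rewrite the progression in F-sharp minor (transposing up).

G#7 G7 Emin G#M7 G#sus2 G#min

C-sharp minor up to F-sharp minor is a perfect fourth; each chord root moves by that interval while the quality stays the same.
D-sharp7: root D-sharp up a perfect fourth → G#, giving G#7.
D7: root D up a perfect fourth → G, giving G7.
Bmin: root B up a perfect fourth → E, giving Emin.
D-sharpM7: root D-sharp up a perfect fourth → G#, giving G#M7.
D-sharpsus2: root D-sharp up a perfect fourth → G#, giving G#sus2.
D-sharpmin: root D-sharp up a perfect fourth → G#, giving G#min.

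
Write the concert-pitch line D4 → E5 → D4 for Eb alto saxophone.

B4 C#6 B4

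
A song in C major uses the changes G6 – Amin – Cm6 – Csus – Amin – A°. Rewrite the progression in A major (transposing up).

C major up to A major is a major sixth; each chord root moves by that interval while the quality stays the same.
G6: root G up a major sixth → E, giving E6.
Amin: root A up a major sixth → F#, giving F#min.
Cm6: root C up a major sixth → A, giving Am6.
Csus: root C up a major sixth → A, giving Asus.
Amin: root A up a major sixth → F#, giving F#min.
A°: root A up a major sixth → F#, giving F#°.

E6 F#min Am6 Asus F#min F#°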